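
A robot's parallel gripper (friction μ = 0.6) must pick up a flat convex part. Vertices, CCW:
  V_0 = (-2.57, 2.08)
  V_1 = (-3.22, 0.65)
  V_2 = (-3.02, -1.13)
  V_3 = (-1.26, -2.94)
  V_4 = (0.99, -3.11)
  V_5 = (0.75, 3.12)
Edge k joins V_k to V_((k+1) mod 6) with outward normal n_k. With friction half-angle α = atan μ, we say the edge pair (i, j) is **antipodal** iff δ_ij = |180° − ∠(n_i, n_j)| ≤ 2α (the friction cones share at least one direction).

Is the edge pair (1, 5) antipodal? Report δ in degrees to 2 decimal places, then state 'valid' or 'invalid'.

α = atan 0.6 = 30.96°;  2α = 61.93°
edge 1: e_1 = (+0.20, -1.78);  n_1 = (-0.9937, -0.1117)
edge 5: e_5 = (-3.32, -1.04);  n_5 = (-0.2989, +0.9543)
∠(n_1, n_5) = 79.02°
δ = |180° − 79.02°| = 100.98°
100.98° > 2α = 61.93°  →  invalid

δ = 100.98°, invalid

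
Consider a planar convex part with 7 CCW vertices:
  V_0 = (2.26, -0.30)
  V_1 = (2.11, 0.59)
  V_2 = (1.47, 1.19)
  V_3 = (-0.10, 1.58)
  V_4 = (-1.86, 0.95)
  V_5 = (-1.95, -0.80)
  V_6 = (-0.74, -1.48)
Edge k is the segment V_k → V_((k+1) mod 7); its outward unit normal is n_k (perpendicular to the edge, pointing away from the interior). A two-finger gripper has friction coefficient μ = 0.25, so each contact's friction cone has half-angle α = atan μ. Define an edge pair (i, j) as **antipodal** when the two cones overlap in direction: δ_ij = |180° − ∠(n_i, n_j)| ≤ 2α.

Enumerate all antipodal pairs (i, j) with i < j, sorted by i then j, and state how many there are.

α = atan 0.25 = 14.04°;  2α = 28.07°
n_0 = (+0.9861, +0.1662)
n_1 = (+0.6839, +0.7295)
n_2 = (+0.2411, +0.9705)
n_3 = (-0.3370, +0.9415)
n_4 = (-0.9987, +0.0514)
n_5 = (-0.4899, -0.8718)
n_6 = (+0.3660, -0.9306)
  (0,1): δ = 142.72°  ·
  (0,2): δ = 113.52°  ·
  (0,3): δ = 79.87°  ·
  (0,4): δ = 12.51°  ✓
  (0,5): δ = 51.10°  ·
  (0,6): δ = 101.90°  ·
  (1,2): δ = 150.80°  ·
  (1,3): δ = 117.15°  ·
  (1,4): δ = 49.79°  ·
  (1,5): δ = 13.82°  ✓
  (1,6): δ = 64.62°  ·
  (2,3): δ = 146.35°  ·
  (2,4): δ = 78.99°  ·
  (2,5): δ = 15.38°  ✓
  (2,6): δ = 35.42°  ·
  (3,4): δ = 112.64°  ·
  (3,5): δ = 49.03°  ·
  (3,6): δ = 1.78°  ✓
  (4,5): δ = 116.39°  ·
  (4,6): δ = 65.58°  ·
  (5,6): δ = 129.19°  ·
antipodal pairs: 4

count = 4; pairs: (0,4), (1,5), (2,5), (3,6)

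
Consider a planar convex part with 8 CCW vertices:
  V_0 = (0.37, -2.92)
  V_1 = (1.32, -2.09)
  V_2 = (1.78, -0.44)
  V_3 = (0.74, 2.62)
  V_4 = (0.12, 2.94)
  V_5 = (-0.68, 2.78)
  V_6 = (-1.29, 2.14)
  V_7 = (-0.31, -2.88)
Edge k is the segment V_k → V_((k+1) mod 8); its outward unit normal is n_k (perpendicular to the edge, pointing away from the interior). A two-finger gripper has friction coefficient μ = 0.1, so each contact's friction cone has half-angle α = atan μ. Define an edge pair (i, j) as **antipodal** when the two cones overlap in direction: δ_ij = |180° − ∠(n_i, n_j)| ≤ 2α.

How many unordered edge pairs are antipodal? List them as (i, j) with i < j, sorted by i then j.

count = 2; pairs: (0,5), (2,6)

α = atan 0.1 = 5.71°;  2α = 11.42°
n_0 = (+0.6579, -0.7531)
n_1 = (+0.9633, -0.2685)
n_2 = (+0.9468, +0.3218)
n_3 = (+0.4586, +0.8886)
n_4 = (-0.1961, +0.9806)
n_5 = (-0.7239, +0.6899)
n_6 = (-0.9815, -0.1916)
n_7 = (-0.0587, -0.9983)
  (0,1): δ = 146.72°  ·
  (0,2): δ = 112.37°  ·
  (0,3): δ = 68.44°  ·
  (0,4): δ = 29.83°  ·
  (0,5): δ = 5.23°  ✓
  (0,6): δ = 59.90°  ·
  (0,7): δ = 135.49°  ·
  (1,2): δ = 145.65°  ·
  (1,3): δ = 101.72°  ·
  (1,4): δ = 63.11°  ·
  (1,5): δ = 28.05°  ·
  (1,6): δ = 26.62°  ·
  (1,7): δ = 102.21°  ·
  (2,3): δ = 136.07°  ·
  (2,4): δ = 97.46°  ·
  (2,5): δ = 62.40°  ·
  (2,6): δ = 7.73°  ✓
  (2,7): δ = 67.86°  ·
  (3,4): δ = 141.39°  ·
  (3,5): δ = 106.33°  ·
  (3,6): δ = 51.65°  ·
  (3,7): δ = 23.93°  ·
  (4,5): δ = 144.94°  ·
  (4,6): δ = 90.26°  ·
  (4,7): δ = 14.68°  ·
  (5,6): δ = 125.33°  ·
  (5,7): δ = 49.74°  ·
  (6,7): δ = 104.41°  ·
antipodal pairs: 2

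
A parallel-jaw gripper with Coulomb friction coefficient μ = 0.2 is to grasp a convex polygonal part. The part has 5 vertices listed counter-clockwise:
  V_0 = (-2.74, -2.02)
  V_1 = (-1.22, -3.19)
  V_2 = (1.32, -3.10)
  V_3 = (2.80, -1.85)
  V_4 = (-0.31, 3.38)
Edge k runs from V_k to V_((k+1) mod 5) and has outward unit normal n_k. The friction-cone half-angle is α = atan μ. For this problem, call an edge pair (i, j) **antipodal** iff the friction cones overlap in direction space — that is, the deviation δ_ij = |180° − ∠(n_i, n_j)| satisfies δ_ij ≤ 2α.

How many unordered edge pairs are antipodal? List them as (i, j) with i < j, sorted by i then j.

count = 1; pairs: (0,3)

α = atan 0.2 = 11.31°;  2α = 22.62°
n_0 = (-0.6100, -0.7924)
n_1 = (+0.0354, -0.9994)
n_2 = (+0.6452, -0.7640)
n_3 = (+0.8595, +0.5111)
n_4 = (-0.9119, +0.4104)
  (0,1): δ = 140.38°  ·
  (0,2): δ = 102.23°  ·
  (0,3): δ = 21.68°  ✓
  (0,4): δ = 103.36°  ·
  (1,2): δ = 141.85°  ·
  (1,3): δ = 61.29°  ·
  (1,4): δ = 63.74°  ·
  (2,3): δ = 99.45°  ·
  (2,4): δ = 25.59°  ·
  (3,4): δ = 54.97°  ·
antipodal pairs: 1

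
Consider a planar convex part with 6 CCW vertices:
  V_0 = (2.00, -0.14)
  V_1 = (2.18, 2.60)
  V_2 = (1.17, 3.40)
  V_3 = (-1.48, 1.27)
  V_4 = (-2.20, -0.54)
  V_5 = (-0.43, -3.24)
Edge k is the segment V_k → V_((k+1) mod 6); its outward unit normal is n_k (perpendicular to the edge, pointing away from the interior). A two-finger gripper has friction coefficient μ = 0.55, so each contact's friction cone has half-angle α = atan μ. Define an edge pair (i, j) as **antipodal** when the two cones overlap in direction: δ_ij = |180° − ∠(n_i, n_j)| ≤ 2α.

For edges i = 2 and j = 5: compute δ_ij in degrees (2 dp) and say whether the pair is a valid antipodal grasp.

δ = 13.12°, valid

α = atan 0.55 = 28.81°;  2α = 57.62°
edge 2: e_2 = (-2.65, -2.13);  n_2 = (-0.6265, +0.7794)
edge 5: e_5 = (+2.43, +3.10);  n_5 = (+0.7870, -0.6169)
∠(n_2, n_5) = 166.88°
δ = |180° − 166.88°| = 13.12°
13.12° ≤ 2α = 57.62°  →  valid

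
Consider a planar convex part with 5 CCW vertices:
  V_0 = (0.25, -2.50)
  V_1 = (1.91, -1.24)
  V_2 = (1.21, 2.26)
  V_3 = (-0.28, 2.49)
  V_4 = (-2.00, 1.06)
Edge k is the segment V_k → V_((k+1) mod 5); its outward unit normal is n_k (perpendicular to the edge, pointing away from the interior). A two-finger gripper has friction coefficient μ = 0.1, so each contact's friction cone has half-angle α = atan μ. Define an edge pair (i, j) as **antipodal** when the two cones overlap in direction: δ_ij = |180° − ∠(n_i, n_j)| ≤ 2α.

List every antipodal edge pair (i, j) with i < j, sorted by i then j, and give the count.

α = atan 0.1 = 5.71°;  2α = 11.42°
n_0 = (+0.6046, -0.7965)
n_1 = (+0.9806, +0.1961)
n_2 = (+0.1526, +0.9883)
n_3 = (-0.6393, +0.7690)
n_4 = (-0.8453, -0.5343)
  (0,1): δ = 115.89°  ·
  (0,2): δ = 45.97°  ·
  (0,3): δ = 2.54°  ✓
  (0,4): δ = 85.09°  ·
  (1,2): δ = 110.08°  ·
  (1,3): δ = 61.57°  ·
  (1,4): δ = 20.98°  ·
  (2,3): δ = 131.48°  ·
  (2,4): δ = 48.93°  ·
  (3,4): δ = 97.45°  ·
antipodal pairs: 1

count = 1; pairs: (0,3)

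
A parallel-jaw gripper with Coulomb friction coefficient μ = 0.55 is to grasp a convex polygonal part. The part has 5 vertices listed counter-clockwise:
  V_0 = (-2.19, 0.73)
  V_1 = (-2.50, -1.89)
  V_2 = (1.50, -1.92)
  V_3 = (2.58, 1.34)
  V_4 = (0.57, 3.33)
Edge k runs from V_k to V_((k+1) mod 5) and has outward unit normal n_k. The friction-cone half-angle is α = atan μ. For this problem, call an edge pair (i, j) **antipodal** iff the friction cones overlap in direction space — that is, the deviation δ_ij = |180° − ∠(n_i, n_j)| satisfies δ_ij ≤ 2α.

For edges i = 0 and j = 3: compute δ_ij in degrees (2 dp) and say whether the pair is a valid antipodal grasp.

δ = 52.03°, valid

α = atan 0.55 = 28.81°;  2α = 57.62°
edge 0: e_0 = (-0.31, -2.62);  n_0 = (-0.9931, +0.1175)
edge 3: e_3 = (-2.01, +1.99);  n_3 = (+0.7036, +0.7106)
∠(n_0, n_3) = 127.97°
δ = |180° − 127.97°| = 52.03°
52.03° ≤ 2α = 57.62°  →  valid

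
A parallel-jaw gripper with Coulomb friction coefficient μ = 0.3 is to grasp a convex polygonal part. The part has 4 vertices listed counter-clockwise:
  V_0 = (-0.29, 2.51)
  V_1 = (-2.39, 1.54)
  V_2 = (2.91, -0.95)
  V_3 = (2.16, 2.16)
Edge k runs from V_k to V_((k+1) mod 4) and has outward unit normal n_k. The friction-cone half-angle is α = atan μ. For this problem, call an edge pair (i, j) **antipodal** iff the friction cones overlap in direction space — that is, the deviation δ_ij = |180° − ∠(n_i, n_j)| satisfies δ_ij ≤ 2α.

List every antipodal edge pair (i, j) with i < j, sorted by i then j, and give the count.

α = atan 0.3 = 16.70°;  2α = 33.40°
n_0 = (-0.4193, +0.9078)
n_1 = (-0.4252, -0.9051)
n_2 = (+0.9721, +0.2344)
n_3 = (+0.1414, +0.9899)
  (0,1): δ = 49.96°  ·
  (0,2): δ = 78.77°  ·
  (0,3): δ = 147.08°  ·
  (1,2): δ = 51.28°  ·
  (1,3): δ = 17.03°  ✓
  (2,3): δ = 111.69°  ·
antipodal pairs: 1

count = 1; pairs: (1,3)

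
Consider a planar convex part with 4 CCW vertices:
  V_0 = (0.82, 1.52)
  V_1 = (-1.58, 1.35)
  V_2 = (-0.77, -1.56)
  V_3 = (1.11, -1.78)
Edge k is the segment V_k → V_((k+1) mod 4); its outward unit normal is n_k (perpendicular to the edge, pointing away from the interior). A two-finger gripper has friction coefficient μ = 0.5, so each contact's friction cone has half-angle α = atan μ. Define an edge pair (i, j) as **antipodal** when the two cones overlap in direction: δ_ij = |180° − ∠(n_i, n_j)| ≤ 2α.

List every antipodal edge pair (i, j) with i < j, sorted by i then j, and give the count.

α = atan 0.5 = 26.57°;  2α = 53.13°
n_0 = (-0.0707, +0.9975)
n_1 = (-0.9634, -0.2682)
n_2 = (-0.1162, -0.9932)
n_3 = (+0.9962, +0.0875)
  (0,1): δ = 78.50°  ·
  (0,2): δ = 10.73°  ✓
  (0,3): δ = 90.97°  ·
  (1,2): δ = 112.23°  ·
  (1,3): δ = 10.53°  ✓
  (2,3): δ = 78.30°  ·
antipodal pairs: 2

count = 2; pairs: (0,2), (1,3)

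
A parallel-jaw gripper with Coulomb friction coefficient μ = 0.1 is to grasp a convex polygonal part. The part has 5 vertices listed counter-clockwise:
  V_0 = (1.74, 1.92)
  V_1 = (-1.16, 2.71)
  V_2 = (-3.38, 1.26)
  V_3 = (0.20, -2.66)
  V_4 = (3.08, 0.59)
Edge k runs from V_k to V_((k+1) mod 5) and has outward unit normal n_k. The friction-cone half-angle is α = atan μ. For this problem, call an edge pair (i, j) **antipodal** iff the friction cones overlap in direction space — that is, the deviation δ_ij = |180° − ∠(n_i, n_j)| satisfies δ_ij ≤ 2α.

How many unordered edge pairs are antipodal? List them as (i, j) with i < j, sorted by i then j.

α = atan 0.1 = 5.71°;  2α = 11.42°
n_0 = (+0.2628, +0.9648)
n_1 = (-0.5468, +0.8372)
n_2 = (-0.7384, -0.6744)
n_3 = (+0.7484, -0.6632)
n_4 = (+0.7045, +0.7098)
  (0,1): δ = 131.61°  ·
  (0,2): δ = 32.36°  ·
  (0,3): δ = 63.69°  ·
  (0,4): δ = 150.45°  ·
  (1,2): δ = 80.75°  ·
  (1,3): δ = 15.30°  ·
  (1,4): δ = 102.06°  ·
  (2,3): δ = 83.95°  ·
  (2,4): δ = 2.81°  ✓
  (3,4): δ = 93.24°  ·
antipodal pairs: 1

count = 1; pairs: (2,4)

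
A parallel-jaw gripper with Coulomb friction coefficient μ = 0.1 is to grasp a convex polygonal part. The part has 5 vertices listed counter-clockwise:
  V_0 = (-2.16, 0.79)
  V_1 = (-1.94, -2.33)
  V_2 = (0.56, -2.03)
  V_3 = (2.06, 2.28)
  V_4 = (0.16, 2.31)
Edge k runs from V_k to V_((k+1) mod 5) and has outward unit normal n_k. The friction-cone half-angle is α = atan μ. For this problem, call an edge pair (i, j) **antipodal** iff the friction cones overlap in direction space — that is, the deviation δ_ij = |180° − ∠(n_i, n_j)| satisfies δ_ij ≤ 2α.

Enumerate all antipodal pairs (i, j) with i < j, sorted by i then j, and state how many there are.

α = atan 0.1 = 5.71°;  2α = 11.42°
n_0 = (-0.9975, -0.0703)
n_1 = (+0.1191, -0.9929)
n_2 = (+0.9444, -0.3287)
n_3 = (+0.0158, +0.9999)
n_4 = (-0.5480, +0.8365)
  (0,1): δ = 87.19°  ·
  (0,2): δ = 23.22°  ·
  (0,3): δ = 85.06°  ·
  (0,4): δ = 119.20°  ·
  (1,2): δ = 116.03°  ·
  (1,3): δ = 7.75°  ✓
  (1,4): δ = 26.39°  ·
  (2,3): δ = 71.72°  ·
  (2,4): δ = 37.58°  ·
  (3,4): δ = 145.86°  ·
antipodal pairs: 1

count = 1; pairs: (1,3)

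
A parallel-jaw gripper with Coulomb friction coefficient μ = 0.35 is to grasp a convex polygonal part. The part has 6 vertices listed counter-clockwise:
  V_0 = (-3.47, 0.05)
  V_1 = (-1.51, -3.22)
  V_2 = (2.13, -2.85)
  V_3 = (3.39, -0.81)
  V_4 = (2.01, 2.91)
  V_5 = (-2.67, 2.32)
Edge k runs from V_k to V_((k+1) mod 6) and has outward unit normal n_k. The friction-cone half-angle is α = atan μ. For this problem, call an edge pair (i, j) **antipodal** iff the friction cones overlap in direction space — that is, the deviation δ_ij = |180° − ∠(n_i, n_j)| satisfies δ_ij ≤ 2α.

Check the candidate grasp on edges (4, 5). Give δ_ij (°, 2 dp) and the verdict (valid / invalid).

α = atan 0.35 = 19.29°;  2α = 38.58°
edge 4: e_4 = (-4.68, -0.59);  n_4 = (-0.1251, +0.9921)
edge 5: e_5 = (-0.80, -2.27);  n_5 = (-0.9431, +0.3324)
∠(n_4, n_5) = 63.40°
δ = |180° − 63.40°| = 116.60°
116.60° > 2α = 38.58°  →  invalid

δ = 116.60°, invalid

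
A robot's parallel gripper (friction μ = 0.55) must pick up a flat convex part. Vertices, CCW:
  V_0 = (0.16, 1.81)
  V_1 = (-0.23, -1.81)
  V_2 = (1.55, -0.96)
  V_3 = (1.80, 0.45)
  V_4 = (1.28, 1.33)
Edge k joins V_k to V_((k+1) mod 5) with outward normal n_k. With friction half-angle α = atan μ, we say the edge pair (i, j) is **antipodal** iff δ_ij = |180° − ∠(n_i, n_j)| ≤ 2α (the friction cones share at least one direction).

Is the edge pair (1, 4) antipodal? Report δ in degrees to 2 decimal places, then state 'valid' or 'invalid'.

δ = 48.72°, valid

α = atan 0.55 = 28.81°;  2α = 57.62°
edge 1: e_1 = (+1.78, +0.85);  n_1 = (+0.4309, -0.9024)
edge 4: e_4 = (-1.12, +0.48);  n_4 = (+0.3939, +0.9191)
∠(n_1, n_4) = 131.28°
δ = |180° − 131.28°| = 48.72°
48.72° ≤ 2α = 57.62°  →  valid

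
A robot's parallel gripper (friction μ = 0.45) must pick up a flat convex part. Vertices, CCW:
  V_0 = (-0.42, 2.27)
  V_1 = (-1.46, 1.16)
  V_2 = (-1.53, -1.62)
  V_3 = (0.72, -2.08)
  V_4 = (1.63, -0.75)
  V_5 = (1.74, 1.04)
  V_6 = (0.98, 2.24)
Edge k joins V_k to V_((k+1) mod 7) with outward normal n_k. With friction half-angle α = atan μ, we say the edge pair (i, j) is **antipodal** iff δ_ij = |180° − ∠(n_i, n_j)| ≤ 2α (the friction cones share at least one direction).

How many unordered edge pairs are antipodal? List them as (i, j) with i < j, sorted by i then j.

α = atan 0.45 = 24.23°;  2α = 48.46°
n_0 = (-0.7297, +0.6837)
n_1 = (-0.9997, +0.0252)
n_2 = (-0.2003, -0.9797)
n_3 = (+0.8253, -0.5647)
n_4 = (+0.9981, -0.0613)
n_5 = (+0.8448, +0.5351)
n_6 = (+0.0214, +0.9998)
  (0,1): δ = 138.31°  ·
  (0,2): δ = 58.42°  ·
  (0,3): δ = 8.75°  ✓
  (0,4): δ = 39.62°  ✓
  (0,5): δ = 75.48°  ·
  (0,6): δ = 131.91°  ·
  (1,2): δ = 100.11°  ·
  (1,3): δ = 32.94°  ✓
  (1,4): δ = 2.07°  ✓
  (1,5): δ = 33.79°  ✓
  (1,6): δ = 90.21°  ·
  (2,3): δ = 112.83°  ·
  (2,4): δ = 81.96°  ·
  (2,5): δ = 46.10°  ✓
  (2,6): δ = 10.33°  ✓
  (3,4): δ = 149.14°  ·
  (3,5): δ = 113.27°  ·
  (3,6): δ = 56.85°  ·
  (4,5): δ = 144.14°  ·
  (4,6): δ = 87.71°  ·
  (5,6): δ = 123.58°  ·
antipodal pairs: 7

count = 7; pairs: (0,3), (0,4), (1,3), (1,4), (1,5), (2,5), (2,6)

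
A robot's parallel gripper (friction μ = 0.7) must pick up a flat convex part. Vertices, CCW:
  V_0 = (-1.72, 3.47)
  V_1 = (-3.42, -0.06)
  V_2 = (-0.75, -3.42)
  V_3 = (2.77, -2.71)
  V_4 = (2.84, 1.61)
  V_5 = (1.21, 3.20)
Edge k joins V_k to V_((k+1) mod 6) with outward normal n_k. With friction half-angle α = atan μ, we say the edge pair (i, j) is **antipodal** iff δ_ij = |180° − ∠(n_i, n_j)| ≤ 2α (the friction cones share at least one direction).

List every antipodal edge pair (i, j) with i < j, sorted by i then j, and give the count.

α = atan 0.7 = 34.99°;  2α = 69.98°
n_0 = (-0.9010, +0.4339)
n_1 = (-0.7829, -0.6221)
n_2 = (+0.1977, -0.9803)
n_3 = (+0.9999, -0.0162)
n_4 = (+0.6983, +0.7158)
n_5 = (+0.0918, +0.9958)
  (0,1): δ = 115.81°  ·
  (0,2): δ = 52.88°  ✓
  (0,3): δ = 24.79°  ✓
  (0,4): δ = 71.43°  ·
  (0,5): δ = 110.45°  ·
  (1,2): δ = 117.07°  ·
  (1,3): δ = 39.40°  ✓
  (1,4): δ = 7.24°  ✓
  (1,5): δ = 46.26°  ✓
  (2,3): δ = 102.33°  ·
  (2,4): δ = 55.69°  ✓
  (2,5): δ = 16.67°  ✓
  (3,4): δ = 133.36°  ·
  (3,5): δ = 94.34°  ·
  (4,5): δ = 140.98°  ·
antipodal pairs: 7

count = 7; pairs: (0,2), (0,3), (1,3), (1,4), (1,5), (2,4), (2,5)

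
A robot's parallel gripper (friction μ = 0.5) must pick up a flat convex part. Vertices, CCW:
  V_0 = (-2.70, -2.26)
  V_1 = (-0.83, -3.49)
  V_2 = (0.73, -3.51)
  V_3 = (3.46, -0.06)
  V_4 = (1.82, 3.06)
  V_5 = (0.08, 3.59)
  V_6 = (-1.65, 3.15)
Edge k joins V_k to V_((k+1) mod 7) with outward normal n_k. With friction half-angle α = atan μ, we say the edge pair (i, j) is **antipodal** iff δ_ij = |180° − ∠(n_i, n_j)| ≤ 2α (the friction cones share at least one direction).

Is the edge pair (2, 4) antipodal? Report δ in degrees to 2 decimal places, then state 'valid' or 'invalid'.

δ = 68.59°, invalid

α = atan 0.5 = 26.57°;  2α = 53.13°
edge 2: e_2 = (+2.73, +3.45);  n_2 = (+0.7842, -0.6205)
edge 4: e_4 = (-1.74, +0.53);  n_4 = (+0.2914, +0.9566)
∠(n_2, n_4) = 111.41°
δ = |180° − 111.41°| = 68.59°
68.59° > 2α = 53.13°  →  invalid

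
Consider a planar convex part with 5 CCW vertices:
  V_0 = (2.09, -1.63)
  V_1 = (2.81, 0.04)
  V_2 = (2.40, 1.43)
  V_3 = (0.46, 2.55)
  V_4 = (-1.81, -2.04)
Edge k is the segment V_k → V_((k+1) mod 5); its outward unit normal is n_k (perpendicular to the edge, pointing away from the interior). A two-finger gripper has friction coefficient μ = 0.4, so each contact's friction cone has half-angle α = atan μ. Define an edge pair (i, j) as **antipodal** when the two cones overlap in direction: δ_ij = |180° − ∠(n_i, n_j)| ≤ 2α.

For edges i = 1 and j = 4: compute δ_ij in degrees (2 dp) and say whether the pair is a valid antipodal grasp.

α = atan 0.4 = 21.80°;  2α = 43.60°
edge 1: e_1 = (-0.41, +1.39);  n_1 = (+0.9591, +0.2829)
edge 4: e_4 = (+3.90, +0.41);  n_4 = (+0.1046, -0.9945)
∠(n_1, n_4) = 100.43°
δ = |180° − 100.43°| = 79.57°
79.57° > 2α = 43.60°  →  invalid

δ = 79.57°, invalid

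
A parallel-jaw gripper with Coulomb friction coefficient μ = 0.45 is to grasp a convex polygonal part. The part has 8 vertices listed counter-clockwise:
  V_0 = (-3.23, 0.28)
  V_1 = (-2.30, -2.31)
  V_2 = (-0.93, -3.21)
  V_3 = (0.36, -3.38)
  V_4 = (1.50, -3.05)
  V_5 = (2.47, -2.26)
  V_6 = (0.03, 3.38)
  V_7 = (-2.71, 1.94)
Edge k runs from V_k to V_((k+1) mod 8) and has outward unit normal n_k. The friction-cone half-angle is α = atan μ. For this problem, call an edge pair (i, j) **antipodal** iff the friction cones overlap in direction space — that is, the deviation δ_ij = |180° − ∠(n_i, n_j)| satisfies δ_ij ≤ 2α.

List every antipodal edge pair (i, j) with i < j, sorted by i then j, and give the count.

α = atan 0.45 = 24.23°;  2α = 48.46°
n_0 = (-0.9412, -0.3379)
n_1 = (-0.5491, -0.8358)
n_2 = (-0.1307, -0.9914)
n_3 = (+0.2781, -0.9606)
n_4 = (+0.6315, -0.7754)
n_5 = (+0.9178, +0.3971)
n_6 = (-0.4652, +0.8852)
n_7 = (-0.9543, +0.2989)
  (0,1): δ = 143.05°  ·
  (0,2): δ = 117.26°  ·
  (0,3): δ = 93.61°  ·
  (0,4): δ = 70.59°  ·
  (0,5): δ = 3.64°  ✓
  (0,6): δ = 97.97°  ·
  (0,7): δ = 142.85°  ·
  (1,2): δ = 154.21°  ·
  (1,3): δ = 130.55°  ·
  (1,4): δ = 107.54°  ·
  (1,5): δ = 33.30°  ✓
  (1,6): δ = 61.03°  ·
  (1,7): δ = 105.91°  ·
  (2,3): δ = 156.35°  ·
  (2,4): δ = 133.33°  ·
  (2,5): δ = 59.10°  ·
  (2,6): δ = 35.23°  ✓
  (2,7): δ = 80.11°  ·
  (3,4): δ = 156.98°  ·
  (3,5): δ = 82.75°  ·
  (3,6): δ = 11.58°  ✓
  (3,7): δ = 56.46°  ·
  (4,5): δ = 105.77°  ·
  (4,6): δ = 11.44°  ✓
  (4,7): δ = 33.45°  ✓
  (5,6): δ = 85.67°  ·
  (5,7): δ = 40.79°  ✓
  (6,7): δ = 135.12°  ·
antipodal pairs: 7

count = 7; pairs: (0,5), (1,5), (2,6), (3,6), (4,6), (4,7), (5,7)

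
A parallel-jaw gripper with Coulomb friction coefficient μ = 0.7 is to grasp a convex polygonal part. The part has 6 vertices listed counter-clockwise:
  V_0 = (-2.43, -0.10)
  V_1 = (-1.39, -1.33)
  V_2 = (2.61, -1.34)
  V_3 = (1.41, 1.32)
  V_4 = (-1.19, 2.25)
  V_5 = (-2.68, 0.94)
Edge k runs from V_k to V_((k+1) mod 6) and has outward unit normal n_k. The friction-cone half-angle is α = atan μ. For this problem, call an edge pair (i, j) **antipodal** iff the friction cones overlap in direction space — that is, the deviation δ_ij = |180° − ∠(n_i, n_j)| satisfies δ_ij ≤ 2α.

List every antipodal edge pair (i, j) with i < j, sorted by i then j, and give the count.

α = atan 0.7 = 34.99°;  2α = 69.98°
n_0 = (-0.7636, -0.6457)
n_1 = (-0.0025, -1.0000)
n_2 = (+0.9115, +0.4112)
n_3 = (+0.3368, +0.9416)
n_4 = (-0.6603, +0.7510)
n_5 = (-0.9723, -0.2337)
  (0,1): δ = 130.36°  ·
  (0,2): δ = 15.93°  ✓
  (0,3): δ = 30.10°  ✓
  (0,4): δ = 91.11°  ·
  (0,5): δ = 153.30°  ·
  (1,2): δ = 65.58°  ✓
  (1,3): δ = 19.54°  ✓
  (1,4): δ = 41.47°  ✓
  (1,5): δ = 103.66°  ·
  (2,3): δ = 133.96°  ·
  (2,4): δ = 72.96°  ·
  (2,5): δ = 10.76°  ✓
  (3,4): δ = 119.00°  ·
  (3,5): δ = 56.80°  ✓
  (4,5): δ = 117.81°  ·
antipodal pairs: 7

count = 7; pairs: (0,2), (0,3), (1,2), (1,3), (1,4), (2,5), (3,5)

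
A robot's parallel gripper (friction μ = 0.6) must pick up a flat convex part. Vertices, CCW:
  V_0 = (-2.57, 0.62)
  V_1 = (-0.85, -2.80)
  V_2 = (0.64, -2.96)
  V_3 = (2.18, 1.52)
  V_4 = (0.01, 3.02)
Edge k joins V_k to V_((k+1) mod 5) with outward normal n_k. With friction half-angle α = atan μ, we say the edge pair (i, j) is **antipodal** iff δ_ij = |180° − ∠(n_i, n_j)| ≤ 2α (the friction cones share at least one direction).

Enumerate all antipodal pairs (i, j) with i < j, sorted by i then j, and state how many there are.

α = atan 0.6 = 30.96°;  2α = 61.93°
n_0 = (-0.8934, -0.4493)
n_1 = (-0.1068, -0.9943)
n_2 = (+0.9457, -0.3251)
n_3 = (+0.5686, +0.8226)
n_4 = (-0.6811, +0.7322)
  (0,1): δ = 122.83°  ·
  (0,2): δ = 45.67°  ✓
  (0,3): δ = 28.65°  ✓
  (0,4): δ = 106.23°  ·
  (1,2): δ = 102.84°  ·
  (1,3): δ = 28.52°  ✓
  (1,4): δ = 49.06°  ✓
  (2,3): δ = 105.68°  ·
  (2,4): δ = 28.10°  ✓
  (3,4): δ = 102.42°  ·
antipodal pairs: 5

count = 5; pairs: (0,2), (0,3), (1,3), (1,4), (2,4)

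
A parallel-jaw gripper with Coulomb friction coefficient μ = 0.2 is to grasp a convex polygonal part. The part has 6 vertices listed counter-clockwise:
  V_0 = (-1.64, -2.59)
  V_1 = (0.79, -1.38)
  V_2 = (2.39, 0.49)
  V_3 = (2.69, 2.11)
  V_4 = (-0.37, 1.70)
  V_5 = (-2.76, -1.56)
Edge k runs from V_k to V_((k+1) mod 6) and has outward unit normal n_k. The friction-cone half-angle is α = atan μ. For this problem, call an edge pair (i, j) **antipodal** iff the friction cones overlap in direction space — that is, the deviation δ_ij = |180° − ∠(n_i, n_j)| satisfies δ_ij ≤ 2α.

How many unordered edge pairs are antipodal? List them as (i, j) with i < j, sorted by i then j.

count = 2; pairs: (0,3), (1,4)

α = atan 0.2 = 11.31°;  2α = 22.62°
n_0 = (+0.4457, -0.8952)
n_1 = (+0.7598, -0.6501)
n_2 = (+0.9833, -0.1821)
n_3 = (-0.1328, +0.9911)
n_4 = (-0.8065, +0.5913)
n_5 = (-0.6769, -0.7361)
  (0,1): δ = 157.02°  ·
  (0,2): δ = 126.96°  ·
  (0,3): δ = 18.84°  ✓
  (0,4): δ = 27.28°  ·
  (0,5): δ = 110.93°  ·
  (1,2): δ = 149.94°  ·
  (1,3): δ = 41.82°  ·
  (1,4): δ = 4.30°  ✓
  (1,5): δ = 87.95°  ·
  (2,3): δ = 71.88°  ·
  (2,4): δ = 25.75°  ·
  (2,5): δ = 57.89°  ·
  (3,4): δ = 133.88°  ·
  (3,5): δ = 50.23°  ·
  (4,5): δ = 96.36°  ·
antipodal pairs: 2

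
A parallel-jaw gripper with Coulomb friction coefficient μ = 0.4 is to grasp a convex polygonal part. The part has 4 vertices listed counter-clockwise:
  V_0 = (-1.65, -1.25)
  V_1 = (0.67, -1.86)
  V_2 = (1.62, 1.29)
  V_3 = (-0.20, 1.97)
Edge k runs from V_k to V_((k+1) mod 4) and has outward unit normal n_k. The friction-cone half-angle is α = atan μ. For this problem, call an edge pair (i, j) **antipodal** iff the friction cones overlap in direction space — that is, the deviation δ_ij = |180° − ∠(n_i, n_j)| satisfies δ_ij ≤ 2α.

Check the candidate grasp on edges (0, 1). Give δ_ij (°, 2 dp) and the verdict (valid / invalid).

α = atan 0.4 = 21.80°;  2α = 43.60°
edge 0: e_0 = (+2.32, -0.61);  n_0 = (-0.2543, -0.9671)
edge 1: e_1 = (+0.95, +3.15);  n_1 = (+0.9574, -0.2887)
∠(n_0, n_1) = 87.95°
δ = |180° − 87.95°| = 92.05°
92.05° > 2α = 43.60°  →  invalid

δ = 92.05°, invalid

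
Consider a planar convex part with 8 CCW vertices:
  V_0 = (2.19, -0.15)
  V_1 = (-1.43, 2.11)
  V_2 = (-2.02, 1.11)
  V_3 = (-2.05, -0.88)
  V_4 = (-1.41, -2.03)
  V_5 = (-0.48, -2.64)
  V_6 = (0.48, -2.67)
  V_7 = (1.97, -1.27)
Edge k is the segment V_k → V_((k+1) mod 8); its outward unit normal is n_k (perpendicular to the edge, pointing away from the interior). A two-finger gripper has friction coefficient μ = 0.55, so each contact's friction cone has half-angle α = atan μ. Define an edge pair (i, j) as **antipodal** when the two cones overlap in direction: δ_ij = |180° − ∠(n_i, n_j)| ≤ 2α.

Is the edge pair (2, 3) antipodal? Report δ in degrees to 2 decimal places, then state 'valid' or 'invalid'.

δ = 150.04°, invalid

α = atan 0.55 = 28.81°;  2α = 57.62°
edge 2: e_2 = (-0.03, -1.99);  n_2 = (-0.9999, +0.0151)
edge 3: e_3 = (+0.64, -1.15);  n_3 = (-0.8738, -0.4863)
∠(n_2, n_3) = 29.96°
δ = |180° − 29.96°| = 150.04°
150.04° > 2α = 57.62°  →  invalid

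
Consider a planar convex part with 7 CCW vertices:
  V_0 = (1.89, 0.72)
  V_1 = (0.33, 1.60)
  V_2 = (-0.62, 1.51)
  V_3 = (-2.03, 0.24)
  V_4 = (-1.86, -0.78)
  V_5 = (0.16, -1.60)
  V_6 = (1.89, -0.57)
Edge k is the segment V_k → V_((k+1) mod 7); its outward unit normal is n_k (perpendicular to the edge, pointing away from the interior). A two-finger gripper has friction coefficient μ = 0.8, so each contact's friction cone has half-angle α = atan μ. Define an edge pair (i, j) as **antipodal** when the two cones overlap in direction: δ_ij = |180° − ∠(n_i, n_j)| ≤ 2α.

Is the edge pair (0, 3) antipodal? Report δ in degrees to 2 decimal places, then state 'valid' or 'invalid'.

δ = 51.11°, valid

α = atan 0.8 = 38.66°;  2α = 77.32°
edge 0: e_0 = (-1.56, +0.88);  n_0 = (+0.4913, +0.8710)
edge 3: e_3 = (+0.17, -1.02);  n_3 = (-0.9864, -0.1644)
∠(n_0, n_3) = 128.89°
δ = |180° − 128.89°| = 51.11°
51.11° ≤ 2α = 77.32°  →  valid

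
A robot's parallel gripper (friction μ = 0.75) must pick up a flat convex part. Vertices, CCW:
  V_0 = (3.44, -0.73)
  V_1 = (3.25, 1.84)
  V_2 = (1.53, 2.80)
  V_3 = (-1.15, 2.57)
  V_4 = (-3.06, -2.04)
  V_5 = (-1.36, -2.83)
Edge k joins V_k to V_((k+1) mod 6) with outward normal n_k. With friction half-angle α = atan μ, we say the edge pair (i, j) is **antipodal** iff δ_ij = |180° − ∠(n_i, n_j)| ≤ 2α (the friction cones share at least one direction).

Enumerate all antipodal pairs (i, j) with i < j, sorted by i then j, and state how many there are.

count = 7; pairs: (0,3), (0,4), (1,4), (1,5), (2,4), (2,5), (3,5)

α = atan 0.75 = 36.87°;  2α = 73.74°
n_0 = (+0.9973, +0.0737)
n_1 = (+0.4874, +0.8732)
n_2 = (-0.0855, +0.9963)
n_3 = (-0.9238, +0.3828)
n_4 = (-0.4214, -0.9069)
n_5 = (+0.4008, -0.9162)
  (0,1): δ = 123.40°  ·
  (0,2): δ = 89.32°  ·
  (0,3): δ = 26.73°  ✓
  (0,4): δ = 60.85°  ✓
  (0,5): δ = 109.40°  ·
  (1,2): δ = 145.93°  ·
  (1,3): δ = 83.34°  ·
  (1,4): δ = 4.24°  ✓
  (1,5): δ = 52.80°  ✓
  (2,3): δ = 117.41°  ·
  (2,4): δ = 29.83°  ✓
  (2,5): δ = 18.72°  ✓
  (3,4): δ = 92.42°  ·
  (3,5): δ = 43.87°  ✓
  (4,5): δ = 131.45°  ·
antipodal pairs: 7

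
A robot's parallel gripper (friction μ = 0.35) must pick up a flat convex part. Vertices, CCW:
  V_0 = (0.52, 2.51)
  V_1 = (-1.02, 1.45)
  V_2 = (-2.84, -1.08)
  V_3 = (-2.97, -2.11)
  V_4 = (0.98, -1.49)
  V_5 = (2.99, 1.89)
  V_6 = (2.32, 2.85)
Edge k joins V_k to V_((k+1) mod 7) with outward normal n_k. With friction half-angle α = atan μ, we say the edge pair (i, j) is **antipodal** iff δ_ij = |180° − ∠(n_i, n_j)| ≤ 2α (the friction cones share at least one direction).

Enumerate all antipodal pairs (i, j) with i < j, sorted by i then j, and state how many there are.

α = atan 0.35 = 19.29°;  2α = 38.58°
n_0 = (-0.5670, +0.8237)
n_1 = (-0.8118, +0.5840)
n_2 = (-0.9921, +0.1252)
n_3 = (+0.1551, -0.9879)
n_4 = (+0.8595, -0.5111)
n_5 = (+0.8200, +0.5723)
n_6 = (-0.1856, +0.9826)
  (0,1): δ = 160.27°  ·
  (0,2): δ = 131.73°  ·
  (0,3): δ = 25.62°  ✓
  (0,4): δ = 24.72°  ✓
  (0,5): δ = 90.37°  ·
  (0,6): δ = 156.16°  ·
  (1,2): δ = 151.46°  ·
  (1,3): δ = 45.35°  ·
  (1,4): δ = 4.99°  ✓
  (1,5): δ = 70.64°  ·
  (1,6): δ = 136.43°  ·
  (2,3): δ = 73.89°  ·
  (2,4): δ = 23.55°  ✓
  (2,5): δ = 42.11°  ·
  (2,6): δ = 107.89°  ·
  (3,4): δ = 129.66°  ·
  (3,5): δ = 64.01°  ·
  (3,6): δ = 1.78°  ✓
  (4,5): δ = 114.35°  ·
  (4,6): δ = 48.56°  ·
  (5,6): δ = 114.22°  ·
antipodal pairs: 5

count = 5; pairs: (0,3), (0,4), (1,4), (2,4), (3,6)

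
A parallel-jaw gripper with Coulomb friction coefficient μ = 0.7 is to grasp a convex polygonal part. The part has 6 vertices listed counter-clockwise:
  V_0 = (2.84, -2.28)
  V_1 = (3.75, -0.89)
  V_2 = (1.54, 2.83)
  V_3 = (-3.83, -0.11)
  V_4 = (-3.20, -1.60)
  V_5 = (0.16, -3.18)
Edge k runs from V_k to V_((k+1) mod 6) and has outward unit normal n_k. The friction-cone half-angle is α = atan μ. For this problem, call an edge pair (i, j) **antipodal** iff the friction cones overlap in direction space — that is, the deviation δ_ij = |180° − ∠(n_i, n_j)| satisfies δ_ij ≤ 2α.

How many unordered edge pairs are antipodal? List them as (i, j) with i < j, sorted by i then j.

α = atan 0.7 = 34.99°;  2α = 69.98°
n_0 = (+0.8367, -0.5477)
n_1 = (+0.8597, +0.5108)
n_2 = (-0.4802, +0.8771)
n_3 = (-0.9211, -0.3894)
n_4 = (-0.4255, -0.9049)
n_5 = (+0.3183, -0.9480)
  (0,1): δ = 116.07°  ·
  (0,2): δ = 28.09°  ✓
  (0,3): δ = 56.13°  ✓
  (0,4): δ = 98.03°  ·
  (0,5): δ = 141.77°  ·
  (1,2): δ = 92.01°  ·
  (1,3): δ = 7.79°  ✓
  (1,4): δ = 34.10°  ✓
  (1,5): δ = 77.85°  ·
  (2,3): δ = 95.78°  ·
  (2,4): δ = 53.88°  ✓
  (2,5): δ = 10.14°  ✓
  (3,4): δ = 138.10°  ·
  (3,5): δ = 94.36°  ·
  (4,5): δ = 136.25°  ·
antipodal pairs: 6

count = 6; pairs: (0,2), (0,3), (1,3), (1,4), (2,4), (2,5)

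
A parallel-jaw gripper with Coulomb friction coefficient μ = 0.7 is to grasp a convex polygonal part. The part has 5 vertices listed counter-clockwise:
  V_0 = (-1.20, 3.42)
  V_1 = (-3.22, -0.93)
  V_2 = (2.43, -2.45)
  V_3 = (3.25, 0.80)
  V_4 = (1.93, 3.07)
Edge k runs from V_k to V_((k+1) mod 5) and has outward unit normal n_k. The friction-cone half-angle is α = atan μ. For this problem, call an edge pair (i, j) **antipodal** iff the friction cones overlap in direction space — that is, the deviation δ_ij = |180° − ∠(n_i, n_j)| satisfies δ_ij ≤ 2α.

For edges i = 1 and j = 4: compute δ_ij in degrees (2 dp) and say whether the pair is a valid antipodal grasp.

δ = 8.68°, valid

α = atan 0.7 = 34.99°;  2α = 69.98°
edge 1: e_1 = (+5.65, -1.52);  n_1 = (-0.2598, -0.9657)
edge 4: e_4 = (-3.13, +0.35);  n_4 = (+0.1111, +0.9938)
∠(n_1, n_4) = 171.32°
δ = |180° − 171.32°| = 8.68°
8.68° ≤ 2α = 69.98°  →  valid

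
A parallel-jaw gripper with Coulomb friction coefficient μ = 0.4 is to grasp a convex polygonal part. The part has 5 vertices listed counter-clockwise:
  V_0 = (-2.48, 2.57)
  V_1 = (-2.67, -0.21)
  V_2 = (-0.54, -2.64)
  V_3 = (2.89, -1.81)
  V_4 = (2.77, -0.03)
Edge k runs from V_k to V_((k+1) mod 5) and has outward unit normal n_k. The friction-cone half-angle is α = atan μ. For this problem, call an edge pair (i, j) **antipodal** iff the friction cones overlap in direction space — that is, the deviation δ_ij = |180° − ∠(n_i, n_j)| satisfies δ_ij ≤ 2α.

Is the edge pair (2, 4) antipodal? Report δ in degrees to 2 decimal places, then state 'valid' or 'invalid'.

δ = 39.95°, valid

α = atan 0.4 = 21.80°;  2α = 43.60°
edge 2: e_2 = (+3.43, +0.83);  n_2 = (+0.2352, -0.9719)
edge 4: e_4 = (-5.25, +2.60);  n_4 = (+0.4438, +0.8961)
∠(n_2, n_4) = 140.05°
δ = |180° − 140.05°| = 39.95°
39.95° ≤ 2α = 43.60°  →  valid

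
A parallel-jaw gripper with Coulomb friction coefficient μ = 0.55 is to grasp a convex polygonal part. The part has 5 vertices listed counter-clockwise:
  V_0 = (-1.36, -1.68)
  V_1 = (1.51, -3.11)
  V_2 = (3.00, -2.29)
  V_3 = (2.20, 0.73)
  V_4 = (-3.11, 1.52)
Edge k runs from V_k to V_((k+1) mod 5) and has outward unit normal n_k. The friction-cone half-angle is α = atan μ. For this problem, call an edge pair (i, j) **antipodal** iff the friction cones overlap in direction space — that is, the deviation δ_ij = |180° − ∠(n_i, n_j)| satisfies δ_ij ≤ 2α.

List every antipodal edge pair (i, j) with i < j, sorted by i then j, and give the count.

α = atan 0.55 = 28.81°;  2α = 57.62°
n_0 = (-0.4460, -0.8951)
n_1 = (+0.4821, -0.8761)
n_2 = (+0.9667, +0.2561)
n_3 = (+0.1472, +0.9891)
n_4 = (-0.8774, -0.4798)
  (0,1): δ = 124.69°  ·
  (0,2): δ = 48.68°  ✓
  (0,3): δ = 18.02°  ✓
  (0,4): δ = 145.16°  ·
  (1,2): δ = 103.99°  ·
  (1,3): δ = 37.29°  ✓
  (1,4): δ = 89.85°  ·
  (2,3): δ = 113.30°  ·
  (2,4): δ = 13.84°  ✓
  (3,4): δ = 52.86°  ✓
antipodal pairs: 5

count = 5; pairs: (0,2), (0,3), (1,3), (2,4), (3,4)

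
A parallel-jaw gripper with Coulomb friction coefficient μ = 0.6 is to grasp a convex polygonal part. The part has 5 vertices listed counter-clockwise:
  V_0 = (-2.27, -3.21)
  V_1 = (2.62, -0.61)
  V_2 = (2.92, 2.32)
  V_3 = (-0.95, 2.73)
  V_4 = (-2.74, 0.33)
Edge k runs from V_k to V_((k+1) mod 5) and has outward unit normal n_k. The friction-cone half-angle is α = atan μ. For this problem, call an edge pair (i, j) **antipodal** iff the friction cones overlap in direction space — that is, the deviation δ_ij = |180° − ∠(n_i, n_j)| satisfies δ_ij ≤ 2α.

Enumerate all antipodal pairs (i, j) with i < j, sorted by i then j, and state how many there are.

count = 4; pairs: (0,2), (0,3), (1,3), (1,4)

α = atan 0.6 = 30.96°;  2α = 61.93°
n_0 = (+0.4695, -0.8830)
n_1 = (+0.9948, -0.1019)
n_2 = (+0.1054, +0.9944)
n_3 = (-0.8016, +0.5979)
n_4 = (-0.9913, -0.1316)
  (0,1): δ = 123.85°  ·
  (0,2): δ = 34.05°  ✓
  (0,3): δ = 25.28°  ✓
  (0,4): δ = 69.56°  ·
  (1,2): δ = 90.20°  ·
  (1,3): δ = 30.87°  ✓
  (1,4): δ = 13.41°  ✓
  (2,3): δ = 120.67°  ·
  (2,4): δ = 76.39°  ·
  (3,4): δ = 135.72°  ·
antipodal pairs: 4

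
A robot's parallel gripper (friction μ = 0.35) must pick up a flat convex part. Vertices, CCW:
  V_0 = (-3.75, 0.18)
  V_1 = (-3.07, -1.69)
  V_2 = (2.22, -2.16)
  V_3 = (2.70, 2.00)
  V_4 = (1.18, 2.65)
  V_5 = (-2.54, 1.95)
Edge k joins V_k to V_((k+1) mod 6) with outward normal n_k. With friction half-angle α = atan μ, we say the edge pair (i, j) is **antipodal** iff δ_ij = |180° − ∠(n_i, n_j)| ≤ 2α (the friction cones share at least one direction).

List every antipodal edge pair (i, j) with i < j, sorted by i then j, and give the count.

count = 4; pairs: (0,2), (1,3), (1,4), (2,5)

α = atan 0.35 = 19.29°;  2α = 38.58°
n_0 = (-0.9398, -0.3417)
n_1 = (-0.0885, -0.9961)
n_2 = (+0.9934, -0.1146)
n_3 = (+0.3932, +0.9195)
n_4 = (-0.1849, +0.9828)
n_5 = (-0.8255, +0.5643)
  (0,1): δ = 115.06°  ·
  (0,2): δ = 26.57°  ✓
  (0,3): δ = 46.86°  ·
  (0,4): δ = 80.67°  ·
  (0,5): δ = 125.66°  ·
  (1,2): δ = 91.50°  ·
  (1,3): δ = 18.08°  ✓
  (1,4): δ = 15.73°  ✓
  (1,5): δ = 60.72°  ·
  (2,3): δ = 106.57°  ·
  (2,4): δ = 72.76°  ·
  (2,5): δ = 27.78°  ✓
  (3,4): δ = 146.19°  ·
  (3,5): δ = 101.20°  ·
  (4,5): δ = 135.01°  ·
antipodal pairs: 4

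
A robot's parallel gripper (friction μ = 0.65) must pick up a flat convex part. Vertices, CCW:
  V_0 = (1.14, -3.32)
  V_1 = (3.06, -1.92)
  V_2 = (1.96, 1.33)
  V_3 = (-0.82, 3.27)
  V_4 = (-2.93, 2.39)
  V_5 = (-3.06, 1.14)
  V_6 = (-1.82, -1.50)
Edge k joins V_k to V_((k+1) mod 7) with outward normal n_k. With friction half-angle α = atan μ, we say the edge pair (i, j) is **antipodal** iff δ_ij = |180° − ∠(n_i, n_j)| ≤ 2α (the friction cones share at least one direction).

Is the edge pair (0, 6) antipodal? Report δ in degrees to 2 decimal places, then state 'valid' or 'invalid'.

δ = 112.32°, invalid

α = atan 0.65 = 33.02°;  2α = 66.05°
edge 0: e_0 = (+1.92, +1.40);  n_0 = (+0.5892, -0.8080)
edge 6: e_6 = (+2.96, -1.82);  n_6 = (-0.5238, -0.8519)
∠(n_0, n_6) = 67.68°
δ = |180° − 67.68°| = 112.32°
112.32° > 2α = 66.05°  →  invalid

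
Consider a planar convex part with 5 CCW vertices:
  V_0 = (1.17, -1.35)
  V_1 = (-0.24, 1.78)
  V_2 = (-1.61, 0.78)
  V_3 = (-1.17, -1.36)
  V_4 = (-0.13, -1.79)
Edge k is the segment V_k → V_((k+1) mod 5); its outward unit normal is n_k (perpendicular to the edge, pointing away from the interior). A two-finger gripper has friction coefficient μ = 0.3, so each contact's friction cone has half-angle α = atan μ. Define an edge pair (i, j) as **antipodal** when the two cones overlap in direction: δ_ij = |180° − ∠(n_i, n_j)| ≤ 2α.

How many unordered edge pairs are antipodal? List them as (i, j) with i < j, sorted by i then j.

α = atan 0.3 = 16.70°;  2α = 33.40°
n_0 = (+0.9118, +0.4107)
n_1 = (-0.5896, +0.8077)
n_2 = (-0.9795, -0.2014)
n_3 = (-0.3821, -0.9241)
n_4 = (+0.3206, -0.9472)
  (0,1): δ = 78.12°  ·
  (0,2): δ = 12.63°  ✓
  (0,3): δ = 43.29°  ·
  (0,4): δ = 84.45°  ·
  (1,2): δ = 114.51°  ·
  (1,3): δ = 58.59°  ·
  (1,4): δ = 17.43°  ✓
  (2,3): δ = 124.08°  ·
  (2,4): δ = 82.92°  ·
  (3,4): δ = 138.84°  ·
antipodal pairs: 2

count = 2; pairs: (0,2), (1,4)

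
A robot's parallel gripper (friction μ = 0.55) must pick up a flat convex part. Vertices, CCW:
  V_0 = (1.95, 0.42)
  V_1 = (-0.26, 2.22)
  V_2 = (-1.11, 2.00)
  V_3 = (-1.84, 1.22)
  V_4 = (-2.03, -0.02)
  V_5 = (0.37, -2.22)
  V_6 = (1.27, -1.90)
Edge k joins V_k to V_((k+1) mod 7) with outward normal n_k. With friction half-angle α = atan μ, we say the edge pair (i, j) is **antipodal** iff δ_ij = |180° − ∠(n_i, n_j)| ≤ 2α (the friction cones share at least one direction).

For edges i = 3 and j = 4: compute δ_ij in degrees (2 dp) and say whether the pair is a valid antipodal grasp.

δ = 123.80°, invalid

α = atan 0.55 = 28.81°;  2α = 57.62°
edge 3: e_3 = (-0.19, -1.24);  n_3 = (-0.9885, +0.1515)
edge 4: e_4 = (+2.40, -2.20);  n_4 = (-0.6757, -0.7372)
∠(n_3, n_4) = 56.20°
δ = |180° − 56.20°| = 123.80°
123.80° > 2α = 57.62°  →  invalid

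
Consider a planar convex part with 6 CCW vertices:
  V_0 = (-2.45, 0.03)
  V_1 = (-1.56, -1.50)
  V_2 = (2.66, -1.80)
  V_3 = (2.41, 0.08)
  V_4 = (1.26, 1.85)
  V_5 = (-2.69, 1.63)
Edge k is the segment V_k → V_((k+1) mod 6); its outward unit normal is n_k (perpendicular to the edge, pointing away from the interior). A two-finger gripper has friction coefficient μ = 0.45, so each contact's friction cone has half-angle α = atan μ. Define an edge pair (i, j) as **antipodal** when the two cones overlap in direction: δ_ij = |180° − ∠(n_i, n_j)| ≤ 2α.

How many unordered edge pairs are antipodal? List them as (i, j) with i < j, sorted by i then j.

α = atan 0.45 = 24.23°;  2α = 48.46°
n_0 = (-0.8644, -0.5028)
n_1 = (-0.0709, -0.9975)
n_2 = (+0.9913, +0.1318)
n_3 = (+0.8386, +0.5448)
n_4 = (-0.0556, +0.9985)
n_5 = (-0.9889, -0.1483)
  (0,1): δ = 124.25°  ·
  (0,2): δ = 22.61°  ✓
  (0,3): δ = 2.83°  ✓
  (0,4): δ = 63.00°  ·
  (0,5): δ = 158.34°  ·
  (1,2): δ = 78.36°  ·
  (1,3): δ = 52.92°  ·
  (1,4): δ = 7.25°  ✓
  (1,5): δ = 102.60°  ·
  (2,3): δ = 154.56°  ·
  (2,4): δ = 94.39°  ·
  (2,5): δ = 0.96°  ✓
  (3,4): δ = 119.82°  ·
  (3,5): δ = 24.48°  ✓
  (4,5): δ = 84.66°  ·
antipodal pairs: 5

count = 5; pairs: (0,2), (0,3), (1,4), (2,5), (3,5)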